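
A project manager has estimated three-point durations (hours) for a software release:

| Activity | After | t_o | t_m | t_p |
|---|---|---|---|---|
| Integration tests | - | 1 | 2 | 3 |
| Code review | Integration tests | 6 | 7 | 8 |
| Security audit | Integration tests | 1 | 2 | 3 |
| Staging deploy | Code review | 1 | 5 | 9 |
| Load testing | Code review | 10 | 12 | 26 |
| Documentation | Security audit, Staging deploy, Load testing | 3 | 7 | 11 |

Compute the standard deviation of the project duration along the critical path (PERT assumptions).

te_Integration tests = (1 + 4·2 + 3)/6 = 12/6 = 2; σ²_Integration tests = ((3−1)/6)² = 0.111
te_Code review = (6 + 4·7 + 8)/6 = 42/6 = 7; σ²_Code review = ((8−6)/6)² = 0.111
te_Security audit = (1 + 4·2 + 3)/6 = 12/6 = 2; σ²_Security audit = ((3−1)/6)² = 0.111
te_Staging deploy = (1 + 4·5 + 9)/6 = 30/6 = 5; σ²_Staging deploy = ((9−1)/6)² = 1.778
te_Load testing = (10 + 4·12 + 26)/6 = 84/6 = 14; σ²_Load testing = ((26−10)/6)² = 7.111
te_Documentation = (3 + 4·7 + 11)/6 = 42/6 = 7; σ²_Documentation = ((11−3)/6)² = 1.778

Forward pass:
ES_Integration tests = 0; EF_Integration tests = 2
ES_Code review = 2; EF_Code review = 2+7 = 9
ES_Security audit = 2; EF_Security audit = 2+2 = 4
ES_Staging deploy = 9; EF_Staging deploy = 9+5 = 14
ES_Load testing = 9; EF_Load testing = 9+14 = 23
ES_Documentation = max(EF_Security audit=4, EF_Staging deploy=14, EF_Load testing=23) = 23; EF_Documentation = 23+7 = 30
Expected project duration μ = 30 hours. Critical path: Integration tests → Code review → Load testing → Documentation.

Variance along critical path = 0.111 + 0.111 + 7.111 + 1.778 = 9.111
σ = √9.111 = 3.018 hours

3.02 hours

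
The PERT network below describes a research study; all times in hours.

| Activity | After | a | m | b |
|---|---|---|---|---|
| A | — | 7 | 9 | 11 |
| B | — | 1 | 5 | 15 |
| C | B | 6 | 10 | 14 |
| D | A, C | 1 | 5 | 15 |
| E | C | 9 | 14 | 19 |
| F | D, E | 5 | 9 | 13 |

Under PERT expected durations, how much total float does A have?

15 hours

te_A = (7 + 4·9 + 11)/6 = 54/6 = 9
te_B = (1 + 4·5 + 15)/6 = 36/6 = 6
te_C = (6 + 4·10 + 14)/6 = 60/6 = 10
te_D = (1 + 4·5 + 15)/6 = 36/6 = 6
te_E = (9 + 4·14 + 19)/6 = 84/6 = 14
te_F = (5 + 4·9 + 13)/6 = 54/6 = 9

Forward pass:
ES_A = 0; EF_A = 9
ES_B = 0; EF_B = 6
ES_C = 6; EF_C = 6+10 = 16
ES_D = max(EF_A=9, EF_C=16) = 16; EF_D = 16+6 = 22
ES_E = 16; EF_E = 16+14 = 30
ES_F = max(EF_D=22, EF_E=30) = 30; EF_F = 30+9 = 39
Expected project duration μ = 39 hours. Critical path: B → C → E → F.

Backward pass:
LF_F = 39; LS_F = 39−9 = 30
LF_E = LS_F = 30; LS_E = 30−14 = 16
LF_D = LS_F = 30; LS_D = 30−6 = 24
LF_C = min(LS_D=24, LS_E=16) = 16; LS_C = 16−10 = 6
LF_B = LS_C = 6; LS_B = 6−6 = 0
LF_A = LS_D = 24; LS_A = 24−9 = 15
Slack_A = LS_A − ES_A = 15 − 0 = 15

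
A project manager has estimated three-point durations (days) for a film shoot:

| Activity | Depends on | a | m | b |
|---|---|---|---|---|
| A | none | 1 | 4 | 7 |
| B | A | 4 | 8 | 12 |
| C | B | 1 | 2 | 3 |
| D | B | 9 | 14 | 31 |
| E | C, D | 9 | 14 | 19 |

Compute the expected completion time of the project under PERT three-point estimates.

42 days

te_A = (1 + 4·4 + 7)/6 = 24/6 = 4
te_B = (4 + 4·8 + 12)/6 = 48/6 = 8
te_C = (1 + 4·2 + 3)/6 = 12/6 = 2
te_D = (9 + 4·14 + 31)/6 = 96/6 = 16
te_E = (9 + 4·14 + 19)/6 = 84/6 = 14

Forward pass:
ES_A = 0; EF_A = 4
ES_B = 4; EF_B = 4+8 = 12
ES_C = 12; EF_C = 12+2 = 14
ES_D = 12; EF_D = 12+16 = 28
ES_E = max(EF_C=14, EF_D=28) = 28; EF_E = 28+14 = 42
Expected project duration μ = 42 days. Critical path: A → B → D → E.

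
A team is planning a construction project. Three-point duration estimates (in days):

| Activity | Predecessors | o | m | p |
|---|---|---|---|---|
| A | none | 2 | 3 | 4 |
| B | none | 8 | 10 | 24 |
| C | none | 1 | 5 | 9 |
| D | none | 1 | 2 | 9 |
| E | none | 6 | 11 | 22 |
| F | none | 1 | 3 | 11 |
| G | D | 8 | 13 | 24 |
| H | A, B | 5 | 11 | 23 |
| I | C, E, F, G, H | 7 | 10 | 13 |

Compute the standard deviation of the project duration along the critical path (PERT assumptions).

4.14 days

te_A = (2 + 4·3 + 4)/6 = 18/6 = 3; σ²_A = ((4−2)/6)² = 0.111
te_B = (8 + 4·10 + 24)/6 = 72/6 = 12; σ²_B = ((24−8)/6)² = 7.111
te_C = (1 + 4·5 + 9)/6 = 30/6 = 5; σ²_C = ((9−1)/6)² = 1.778
te_D = (1 + 4·2 + 9)/6 = 18/6 = 3; σ²_D = ((9−1)/6)² = 1.778
te_E = (6 + 4·11 + 22)/6 = 72/6 = 12; σ²_E = ((22−6)/6)² = 7.111
te_F = (1 + 4·3 + 11)/6 = 24/6 = 4; σ²_F = ((11−1)/6)² = 2.778
te_G = (8 + 4·13 + 24)/6 = 84/6 = 14; σ²_G = ((24−8)/6)² = 7.111
te_H = (5 + 4·11 + 23)/6 = 72/6 = 12; σ²_H = ((23−5)/6)² = 9.000
te_I = (7 + 4·10 + 13)/6 = 60/6 = 10; σ²_I = ((13−7)/6)² = 1.000

Forward pass:
ES_A = 0; EF_A = 3
ES_B = 0; EF_B = 12
ES_C = 0; EF_C = 5
ES_D = 0; EF_D = 3
ES_E = 0; EF_E = 12
ES_F = 0; EF_F = 4
ES_G = 3; EF_G = 3+14 = 17
ES_H = max(EF_A=3, EF_B=12) = 12; EF_H = 12+12 = 24
ES_I = max(EF_C=5, EF_E=12, EF_F=4, EF_G=17, EF_H=24) = 24; EF_I = 24+10 = 34
Expected project duration μ = 34 days. Critical path: B → H → I.

Variance along critical path = 7.111 + 9.000 + 1.000 = 17.111
σ = √17.111 = 4.137 days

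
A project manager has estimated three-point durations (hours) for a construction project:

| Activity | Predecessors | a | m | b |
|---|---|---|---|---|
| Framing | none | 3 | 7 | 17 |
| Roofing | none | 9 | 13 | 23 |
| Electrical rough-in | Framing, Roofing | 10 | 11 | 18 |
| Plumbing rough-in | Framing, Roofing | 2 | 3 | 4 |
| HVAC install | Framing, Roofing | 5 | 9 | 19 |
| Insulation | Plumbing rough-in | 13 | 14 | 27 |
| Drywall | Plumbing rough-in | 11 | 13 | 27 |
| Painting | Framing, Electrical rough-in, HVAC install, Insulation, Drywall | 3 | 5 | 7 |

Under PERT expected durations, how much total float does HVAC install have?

te_Framing = (3 + 4·7 + 17)/6 = 48/6 = 8
te_Roofing = (9 + 4·13 + 23)/6 = 84/6 = 14
te_Electrical rough-in = (10 + 4·11 + 18)/6 = 72/6 = 12
te_Plumbing rough-in = (2 + 4·3 + 4)/6 = 18/6 = 3
te_HVAC install = (5 + 4·9 + 19)/6 = 60/6 = 10
te_Insulation = (13 + 4·14 + 27)/6 = 96/6 = 16
te_Drywall = (11 + 4·13 + 27)/6 = 90/6 = 15
te_Painting = (3 + 4·5 + 7)/6 = 30/6 = 5

Forward pass:
ES_Framing = 0; EF_Framing = 8
ES_Roofing = 0; EF_Roofing = 14
ES_Electrical rough-in = max(EF_Framing=8, EF_Roofing=14) = 14; EF_Electrical rough-in = 14+12 = 26
ES_Plumbing rough-in = max(EF_Framing=8, EF_Roofing=14) = 14; EF_Plumbing rough-in = 14+3 = 17
ES_HVAC install = max(EF_Framing=8, EF_Roofing=14) = 14; EF_HVAC install = 14+10 = 24
ES_Insulation = 17; EF_Insulation = 17+16 = 33
ES_Drywall = 17; EF_Drywall = 17+15 = 32
ES_Painting = max(EF_Framing=8, EF_Electrical rough-in=26, EF_HVAC install=24, EF_Insulation=33, EF_Drywall=32) = 33; EF_Painting = 33+5 = 38
Expected project duration μ = 38 hours. Critical path: Roofing → Plumbing rough-in → Insulation → Painting.

Backward pass:
LF_Painting = 38; LS_Painting = 38−5 = 33
LF_Drywall = LS_Painting = 33; LS_Drywall = 33−15 = 18
LF_Insulation = LS_Painting = 33; LS_Insulation = 33−16 = 17
LF_HVAC install = LS_Painting = 33; LS_HVAC install = 33−10 = 23
LF_Plumbing rough-in = min(LS_Insulation=17, LS_Drywall=18) = 17; LS_Plumbing rough-in = 17−3 = 14
LF_Electrical rough-in = LS_Painting = 33; LS_Electrical rough-in = 33−12 = 21
LF_Roofing = min(LS_Electrical rough-in=21, LS_Plumbing rough-in=14, LS_HVAC install=23) = 14; LS_Roofing = 14−14 = 0
LF_Framing = min(LS_Electrical rough-in=21, LS_Plumbing rough-in=14, LS_HVAC install=23, LS_Painting=33) = 14; LS_Framing = 14−8 = 6
Slack_HVAC install = LS_HVAC install − ES_HVAC install = 23 − 14 = 9

9 hours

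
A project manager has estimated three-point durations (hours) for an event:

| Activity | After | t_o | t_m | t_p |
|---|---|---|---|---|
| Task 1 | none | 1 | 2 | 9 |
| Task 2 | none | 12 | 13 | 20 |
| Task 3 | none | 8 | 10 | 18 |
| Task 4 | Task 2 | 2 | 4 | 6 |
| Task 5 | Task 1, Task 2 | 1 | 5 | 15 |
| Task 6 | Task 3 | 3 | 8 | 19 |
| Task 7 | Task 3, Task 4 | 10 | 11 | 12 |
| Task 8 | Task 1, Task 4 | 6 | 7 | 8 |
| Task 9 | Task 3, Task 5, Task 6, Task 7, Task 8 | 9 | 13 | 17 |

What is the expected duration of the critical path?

te_Task 1 = (1 + 4·2 + 9)/6 = 18/6 = 3
te_Task 2 = (12 + 4·13 + 20)/6 = 84/6 = 14
te_Task 3 = (8 + 4·10 + 18)/6 = 66/6 = 11
te_Task 4 = (2 + 4·4 + 6)/6 = 24/6 = 4
te_Task 5 = (1 + 4·5 + 15)/6 = 36/6 = 6
te_Task 6 = (3 + 4·8 + 19)/6 = 54/6 = 9
te_Task 7 = (10 + 4·11 + 12)/6 = 66/6 = 11
te_Task 8 = (6 + 4·7 + 8)/6 = 42/6 = 7
te_Task 9 = (9 + 4·13 + 17)/6 = 78/6 = 13

Forward pass:
ES_Task 1 = 0; EF_Task 1 = 3
ES_Task 2 = 0; EF_Task 2 = 14
ES_Task 3 = 0; EF_Task 3 = 11
ES_Task 4 = 14; EF_Task 4 = 14+4 = 18
ES_Task 5 = max(EF_Task 1=3, EF_Task 2=14) = 14; EF_Task 5 = 14+6 = 20
ES_Task 6 = 11; EF_Task 6 = 11+9 = 20
ES_Task 7 = max(EF_Task 3=11, EF_Task 4=18) = 18; EF_Task 7 = 18+11 = 29
ES_Task 8 = max(EF_Task 1=3, EF_Task 4=18) = 18; EF_Task 8 = 18+7 = 25
ES_Task 9 = max(EF_Task 3=11, EF_Task 5=20, EF_Task 6=20, EF_Task 7=29, EF_Task 8=25) = 29; EF_Task 9 = 29+13 = 42
Expected project duration μ = 42 hours. Critical path: Task 2 → Task 4 → Task 7 → Task 9.

42 hours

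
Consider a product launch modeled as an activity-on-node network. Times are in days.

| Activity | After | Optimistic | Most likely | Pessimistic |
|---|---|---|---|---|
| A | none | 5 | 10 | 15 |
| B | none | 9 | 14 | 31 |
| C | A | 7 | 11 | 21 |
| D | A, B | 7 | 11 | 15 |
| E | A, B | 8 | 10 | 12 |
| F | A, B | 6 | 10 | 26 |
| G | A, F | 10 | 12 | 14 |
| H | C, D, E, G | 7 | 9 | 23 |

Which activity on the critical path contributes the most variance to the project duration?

te_A = (5 + 4·10 + 15)/6 = 60/6 = 10; σ²_A = ((15−5)/6)² = 2.778
te_B = (9 + 4·14 + 31)/6 = 96/6 = 16; σ²_B = ((31−9)/6)² = 13.444
te_C = (7 + 4·11 + 21)/6 = 72/6 = 12; σ²_C = ((21−7)/6)² = 5.444
te_D = (7 + 4·11 + 15)/6 = 66/6 = 11; σ²_D = ((15−7)/6)² = 1.778
te_E = (8 + 4·10 + 12)/6 = 60/6 = 10; σ²_E = ((12−8)/6)² = 0.444
te_F = (6 + 4·10 + 26)/6 = 72/6 = 12; σ²_F = ((26−6)/6)² = 11.111
te_G = (10 + 4·12 + 14)/6 = 72/6 = 12; σ²_G = ((14−10)/6)² = 0.444
te_H = (7 + 4·9 + 23)/6 = 66/6 = 11; σ²_H = ((23−7)/6)² = 7.111

Forward pass:
ES_A = 0; EF_A = 10
ES_B = 0; EF_B = 16
ES_C = 10; EF_C = 10+12 = 22
ES_D = max(EF_A=10, EF_B=16) = 16; EF_D = 16+11 = 27
ES_E = max(EF_A=10, EF_B=16) = 16; EF_E = 16+10 = 26
ES_F = max(EF_A=10, EF_B=16) = 16; EF_F = 16+12 = 28
ES_G = max(EF_A=10, EF_F=28) = 28; EF_G = 28+12 = 40
ES_H = max(EF_C=22, EF_D=27, EF_E=26, EF_G=40) = 40; EF_H = 40+11 = 51
Expected project duration μ = 51 days. Critical path: B → F → G → H.

Variances on critical path: σ²_B=13.444, σ²_F=11.111, σ²_G=0.444, σ²_H=7.111.
Largest is σ²_B = 13.444.

B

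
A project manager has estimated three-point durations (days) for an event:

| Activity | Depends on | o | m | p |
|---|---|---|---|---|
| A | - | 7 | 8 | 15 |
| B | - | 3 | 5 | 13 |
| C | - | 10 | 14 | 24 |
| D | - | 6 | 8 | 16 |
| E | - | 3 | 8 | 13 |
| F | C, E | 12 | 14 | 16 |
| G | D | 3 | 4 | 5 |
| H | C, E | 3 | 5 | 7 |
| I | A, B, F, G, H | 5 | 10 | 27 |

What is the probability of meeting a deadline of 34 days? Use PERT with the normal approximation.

te_A = (7 + 4·8 + 15)/6 = 54/6 = 9; σ²_A = ((15−7)/6)² = 1.778
te_B = (3 + 4·5 + 13)/6 = 36/6 = 6; σ²_B = ((13−3)/6)² = 2.778
te_C = (10 + 4·14 + 24)/6 = 90/6 = 15; σ²_C = ((24−10)/6)² = 5.444
te_D = (6 + 4·8 + 16)/6 = 54/6 = 9; σ²_D = ((16−6)/6)² = 2.778
te_E = (3 + 4·8 + 13)/6 = 48/6 = 8; σ²_E = ((13−3)/6)² = 2.778
te_F = (12 + 4·14 + 16)/6 = 84/6 = 14; σ²_F = ((16−12)/6)² = 0.444
te_G = (3 + 4·4 + 5)/6 = 24/6 = 4; σ²_G = ((5−3)/6)² = 0.111
te_H = (3 + 4·5 + 7)/6 = 30/6 = 5; σ²_H = ((7−3)/6)² = 0.444
te_I = (5 + 4·10 + 27)/6 = 72/6 = 12; σ²_I = ((27−5)/6)² = 13.444

Forward pass:
ES_A = 0; EF_A = 9
ES_B = 0; EF_B = 6
ES_C = 0; EF_C = 15
ES_D = 0; EF_D = 9
ES_E = 0; EF_E = 8
ES_F = max(EF_C=15, EF_E=8) = 15; EF_F = 15+14 = 29
ES_G = 9; EF_G = 9+4 = 13
ES_H = max(EF_C=15, EF_E=8) = 15; EF_H = 15+5 = 20
ES_I = max(EF_A=9, EF_B=6, EF_F=29, EF_G=13, EF_H=20) = 29; EF_I = 29+12 = 41
Expected project duration μ = 41 days. Critical path: C → F → I.

Variance along critical path = 5.444 + 0.444 + 13.444 = 19.333; σ = √19.333 = 4.397 days.
Z = (34 − 41) / 4.397 = -1.592
P(T ≤ 34) = Φ(-1.592) ≈ 0.056

0.056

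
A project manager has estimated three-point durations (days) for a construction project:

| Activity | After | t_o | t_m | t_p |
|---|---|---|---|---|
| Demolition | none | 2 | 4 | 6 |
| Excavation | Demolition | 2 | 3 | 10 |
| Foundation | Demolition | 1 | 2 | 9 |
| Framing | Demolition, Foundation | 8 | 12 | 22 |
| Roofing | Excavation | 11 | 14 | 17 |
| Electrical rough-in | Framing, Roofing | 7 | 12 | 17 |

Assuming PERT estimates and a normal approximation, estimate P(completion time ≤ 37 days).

te_Demolition = (2 + 4·4 + 6)/6 = 24/6 = 4; σ²_Demolition = ((6−2)/6)² = 0.444
te_Excavation = (2 + 4·3 + 10)/6 = 24/6 = 4; σ²_Excavation = ((10−2)/6)² = 1.778
te_Foundation = (1 + 4·2 + 9)/6 = 18/6 = 3; σ²_Foundation = ((9−1)/6)² = 1.778
te_Framing = (8 + 4·12 + 22)/6 = 78/6 = 13; σ²_Framing = ((22−8)/6)² = 5.444
te_Roofing = (11 + 4·14 + 17)/6 = 84/6 = 14; σ²_Roofing = ((17−11)/6)² = 1.000
te_Electrical rough-in = (7 + 4·12 + 17)/6 = 72/6 = 12; σ²_Electrical rough-in = ((17−7)/6)² = 2.778

Forward pass:
ES_Demolition = 0; EF_Demolition = 4
ES_Excavation = 4; EF_Excavation = 4+4 = 8
ES_Foundation = 4; EF_Foundation = 4+3 = 7
ES_Framing = max(EF_Demolition=4, EF_Foundation=7) = 7; EF_Framing = 7+13 = 20
ES_Roofing = 8; EF_Roofing = 8+14 = 22
ES_Electrical rough-in = max(EF_Framing=20, EF_Roofing=22) = 22; EF_Electrical rough-in = 22+12 = 34
Expected project duration μ = 34 days. Critical path: Demolition → Excavation → Roofing → Electrical rough-in.

Variance along critical path = 0.444 + 1.778 + 1.000 + 2.778 = 6.000; σ = √6.000 = 2.449 days.
Z = (37 − 34) / 2.449 = 1.225
P(T ≤ 37) = Φ(1.225) ≈ 0.890

0.890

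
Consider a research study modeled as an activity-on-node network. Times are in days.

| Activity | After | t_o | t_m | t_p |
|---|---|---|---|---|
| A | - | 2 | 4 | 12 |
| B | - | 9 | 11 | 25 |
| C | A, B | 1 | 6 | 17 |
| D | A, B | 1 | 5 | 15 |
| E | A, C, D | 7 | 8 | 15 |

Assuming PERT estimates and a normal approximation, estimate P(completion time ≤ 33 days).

te_A = (2 + 4·4 + 12)/6 = 30/6 = 5; σ²_A = ((12−2)/6)² = 2.778
te_B = (9 + 4·11 + 25)/6 = 78/6 = 13; σ²_B = ((25−9)/6)² = 7.111
te_C = (1 + 4·6 + 17)/6 = 42/6 = 7; σ²_C = ((17−1)/6)² = 7.111
te_D = (1 + 4·5 + 15)/6 = 36/6 = 6; σ²_D = ((15−1)/6)² = 5.444
te_E = (7 + 4·8 + 15)/6 = 54/6 = 9; σ²_E = ((15−7)/6)² = 1.778

Forward pass:
ES_A = 0; EF_A = 5
ES_B = 0; EF_B = 13
ES_C = max(EF_A=5, EF_B=13) = 13; EF_C = 13+7 = 20
ES_D = max(EF_A=5, EF_B=13) = 13; EF_D = 13+6 = 19
ES_E = max(EF_A=5, EF_C=20, EF_D=19) = 20; EF_E = 20+9 = 29
Expected project duration μ = 29 days. Critical path: B → C → E.

Variance along critical path = 7.111 + 7.111 + 1.778 = 16.000; σ = √16.000 = 4.000 days.
Z = (33 − 29) / 4.000 = 1.000
P(T ≤ 33) = Φ(1.000) ≈ 0.841

0.841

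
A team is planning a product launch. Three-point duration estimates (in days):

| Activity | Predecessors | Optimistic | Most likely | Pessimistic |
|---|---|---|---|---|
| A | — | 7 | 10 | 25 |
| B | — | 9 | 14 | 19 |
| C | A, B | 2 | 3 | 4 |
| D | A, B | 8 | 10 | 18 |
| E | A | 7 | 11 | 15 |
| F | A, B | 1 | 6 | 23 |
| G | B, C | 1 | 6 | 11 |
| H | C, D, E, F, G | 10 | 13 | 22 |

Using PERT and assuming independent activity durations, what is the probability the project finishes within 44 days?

0.947

te_A = (7 + 4·10 + 25)/6 = 72/6 = 12; σ²_A = ((25−7)/6)² = 9.000
te_B = (9 + 4·14 + 19)/6 = 84/6 = 14; σ²_B = ((19−9)/6)² = 2.778
te_C = (2 + 4·3 + 4)/6 = 18/6 = 3; σ²_C = ((4−2)/6)² = 0.111
te_D = (8 + 4·10 + 18)/6 = 66/6 = 11; σ²_D = ((18−8)/6)² = 2.778
te_E = (7 + 4·11 + 15)/6 = 66/6 = 11; σ²_E = ((15−7)/6)² = 1.778
te_F = (1 + 4·6 + 23)/6 = 48/6 = 8; σ²_F = ((23−1)/6)² = 13.444
te_G = (1 + 4·6 + 11)/6 = 36/6 = 6; σ²_G = ((11−1)/6)² = 2.778
te_H = (10 + 4·13 + 22)/6 = 84/6 = 14; σ²_H = ((22−10)/6)² = 4.000

Forward pass:
ES_A = 0; EF_A = 12
ES_B = 0; EF_B = 14
ES_C = max(EF_A=12, EF_B=14) = 14; EF_C = 14+3 = 17
ES_D = max(EF_A=12, EF_B=14) = 14; EF_D = 14+11 = 25
ES_E = 12; EF_E = 12+11 = 23
ES_F = max(EF_A=12, EF_B=14) = 14; EF_F = 14+8 = 22
ES_G = max(EF_B=14, EF_C=17) = 17; EF_G = 17+6 = 23
ES_H = max(EF_C=17, EF_D=25, EF_E=23, EF_F=22, EF_G=23) = 25; EF_H = 25+14 = 39
Expected project duration μ = 39 days. Critical path: B → D → H.

Variance along critical path = 2.778 + 2.778 + 4.000 = 9.556; σ = √9.556 = 3.091 days.
Z = (44 − 39) / 3.091 = 1.617
P(T ≤ 44) = Φ(1.617) ≈ 0.947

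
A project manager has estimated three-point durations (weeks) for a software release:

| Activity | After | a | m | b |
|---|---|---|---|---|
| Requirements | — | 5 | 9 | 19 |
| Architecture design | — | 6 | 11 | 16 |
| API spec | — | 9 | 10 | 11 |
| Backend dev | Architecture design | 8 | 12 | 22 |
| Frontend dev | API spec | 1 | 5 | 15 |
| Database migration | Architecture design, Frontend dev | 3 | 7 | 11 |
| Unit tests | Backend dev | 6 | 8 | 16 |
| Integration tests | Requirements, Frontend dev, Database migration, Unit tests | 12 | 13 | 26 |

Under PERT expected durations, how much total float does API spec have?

10 weeks

te_Requirements = (5 + 4·9 + 19)/6 = 60/6 = 10
te_Architecture design = (6 + 4·11 + 16)/6 = 66/6 = 11
te_API spec = (9 + 4·10 + 11)/6 = 60/6 = 10
te_Backend dev = (8 + 4·12 + 22)/6 = 78/6 = 13
te_Frontend dev = (1 + 4·5 + 15)/6 = 36/6 = 6
te_Database migration = (3 + 4·7 + 11)/6 = 42/6 = 7
te_Unit tests = (6 + 4·8 + 16)/6 = 54/6 = 9
te_Integration tests = (12 + 4·13 + 26)/6 = 90/6 = 15

Forward pass:
ES_Requirements = 0; EF_Requirements = 10
ES_Architecture design = 0; EF_Architecture design = 11
ES_API spec = 0; EF_API spec = 10
ES_Backend dev = 11; EF_Backend dev = 11+13 = 24
ES_Frontend dev = 10; EF_Frontend dev = 10+6 = 16
ES_Database migration = max(EF_Architecture design=11, EF_Frontend dev=16) = 16; EF_Database migration = 16+7 = 23
ES_Unit tests = 24; EF_Unit tests = 24+9 = 33
ES_Integration tests = max(EF_Requirements=10, EF_Frontend dev=16, EF_Database migration=23, EF_Unit tests=33) = 33; EF_Integration tests = 33+15 = 48
Expected project duration μ = 48 weeks. Critical path: Architecture design → Backend dev → Unit tests → Integration tests.

Backward pass:
LF_Integration tests = 48; LS_Integration tests = 48−15 = 33
LF_Unit tests = LS_Integration tests = 33; LS_Unit tests = 33−9 = 24
LF_Database migration = LS_Integration tests = 33; LS_Database migration = 33−7 = 26
LF_Frontend dev = min(LS_Database migration=26, LS_Integration tests=33) = 26; LS_Frontend dev = 26−6 = 20
LF_Backend dev = LS_Unit tests = 24; LS_Backend dev = 24−13 = 11
LF_API spec = LS_Frontend dev = 20; LS_API spec = 20−10 = 10
LF_Architecture design = min(LS_Backend dev=11, LS_Database migration=26) = 11; LS_Architecture design = 11−11 = 0
LF_Requirements = LS_Integration tests = 33; LS_Requirements = 33−10 = 23
Slack_API spec = LS_API spec − ES_API spec = 10 − 0 = 10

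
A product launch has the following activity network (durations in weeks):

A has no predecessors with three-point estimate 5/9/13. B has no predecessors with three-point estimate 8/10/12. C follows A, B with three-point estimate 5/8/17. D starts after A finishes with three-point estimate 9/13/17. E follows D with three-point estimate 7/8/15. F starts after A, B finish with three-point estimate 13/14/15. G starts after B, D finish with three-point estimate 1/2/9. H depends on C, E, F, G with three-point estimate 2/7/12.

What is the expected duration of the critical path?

te_A = (5 + 4·9 + 13)/6 = 54/6 = 9
te_B = (8 + 4·10 + 12)/6 = 60/6 = 10
te_C = (5 + 4·8 + 17)/6 = 54/6 = 9
te_D = (9 + 4·13 + 17)/6 = 78/6 = 13
te_E = (7 + 4·8 + 15)/6 = 54/6 = 9
te_F = (13 + 4·14 + 15)/6 = 84/6 = 14
te_G = (1 + 4·2 + 9)/6 = 18/6 = 3
te_H = (2 + 4·7 + 12)/6 = 42/6 = 7

Forward pass:
ES_A = 0; EF_A = 9
ES_B = 0; EF_B = 10
ES_C = max(EF_A=9, EF_B=10) = 10; EF_C = 10+9 = 19
ES_D = 9; EF_D = 9+13 = 22
ES_E = 22; EF_E = 22+9 = 31
ES_F = max(EF_A=9, EF_B=10) = 10; EF_F = 10+14 = 24
ES_G = max(EF_B=10, EF_D=22) = 22; EF_G = 22+3 = 25
ES_H = max(EF_C=19, EF_E=31, EF_F=24, EF_G=25) = 31; EF_H = 31+7 = 38
Expected project duration μ = 38 weeks. Critical path: A → D → E → H.

38 weeks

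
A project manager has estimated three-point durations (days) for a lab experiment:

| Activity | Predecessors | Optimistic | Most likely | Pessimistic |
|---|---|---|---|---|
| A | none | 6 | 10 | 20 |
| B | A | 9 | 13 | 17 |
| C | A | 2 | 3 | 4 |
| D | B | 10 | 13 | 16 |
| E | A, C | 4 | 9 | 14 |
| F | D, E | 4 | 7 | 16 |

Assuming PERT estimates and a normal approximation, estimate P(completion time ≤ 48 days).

te_A = (6 + 4·10 + 20)/6 = 66/6 = 11; σ²_A = ((20−6)/6)² = 5.444
te_B = (9 + 4·13 + 17)/6 = 78/6 = 13; σ²_B = ((17−9)/6)² = 1.778
te_C = (2 + 4·3 + 4)/6 = 18/6 = 3; σ²_C = ((4−2)/6)² = 0.111
te_D = (10 + 4·13 + 16)/6 = 78/6 = 13; σ²_D = ((16−10)/6)² = 1.000
te_E = (4 + 4·9 + 14)/6 = 54/6 = 9; σ²_E = ((14−4)/6)² = 2.778
te_F = (4 + 4·7 + 16)/6 = 48/6 = 8; σ²_F = ((16−4)/6)² = 4.000

Forward pass:
ES_A = 0; EF_A = 11
ES_B = 11; EF_B = 11+13 = 24
ES_C = 11; EF_C = 11+3 = 14
ES_D = 24; EF_D = 24+13 = 37
ES_E = max(EF_A=11, EF_C=14) = 14; EF_E = 14+9 = 23
ES_F = max(EF_D=37, EF_E=23) = 37; EF_F = 37+8 = 45
Expected project duration μ = 45 days. Critical path: A → B → D → F.

Variance along critical path = 5.444 + 1.778 + 1.000 + 4.000 = 12.222; σ = √12.222 = 3.496 days.
Z = (48 − 45) / 3.496 = 0.858
P(T ≤ 48) = Φ(0.858) ≈ 0.805

0.805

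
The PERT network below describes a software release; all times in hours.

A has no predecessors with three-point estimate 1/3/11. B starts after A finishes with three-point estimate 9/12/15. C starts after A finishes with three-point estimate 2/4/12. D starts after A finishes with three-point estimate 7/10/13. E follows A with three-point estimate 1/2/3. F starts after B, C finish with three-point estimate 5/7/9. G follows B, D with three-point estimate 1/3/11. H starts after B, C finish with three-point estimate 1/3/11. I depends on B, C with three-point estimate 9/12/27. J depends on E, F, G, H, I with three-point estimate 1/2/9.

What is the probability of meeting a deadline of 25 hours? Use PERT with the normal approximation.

0.018

te_A = (1 + 4·3 + 11)/6 = 24/6 = 4; σ²_A = ((11−1)/6)² = 2.778
te_B = (9 + 4·12 + 15)/6 = 72/6 = 12; σ²_B = ((15−9)/6)² = 1.000
te_C = (2 + 4·4 + 12)/6 = 30/6 = 5; σ²_C = ((12−2)/6)² = 2.778
te_D = (7 + 4·10 + 13)/6 = 60/6 = 10; σ²_D = ((13−7)/6)² = 1.000
te_E = (1 + 4·2 + 3)/6 = 12/6 = 2; σ²_E = ((3−1)/6)² = 0.111
te_F = (5 + 4·7 + 9)/6 = 42/6 = 7; σ²_F = ((9−5)/6)² = 0.444
te_G = (1 + 4·3 + 11)/6 = 24/6 = 4; σ²_G = ((11−1)/6)² = 2.778
te_H = (1 + 4·3 + 11)/6 = 24/6 = 4; σ²_H = ((11−1)/6)² = 2.778
te_I = (9 + 4·12 + 27)/6 = 84/6 = 14; σ²_I = ((27−9)/6)² = 9.000
te_J = (1 + 4·2 + 9)/6 = 18/6 = 3; σ²_J = ((9−1)/6)² = 1.778

Forward pass:
ES_A = 0; EF_A = 4
ES_B = 4; EF_B = 4+12 = 16
ES_C = 4; EF_C = 4+5 = 9
ES_D = 4; EF_D = 4+10 = 14
ES_E = 4; EF_E = 4+2 = 6
ES_F = max(EF_B=16, EF_C=9) = 16; EF_F = 16+7 = 23
ES_G = max(EF_B=16, EF_D=14) = 16; EF_G = 16+4 = 20
ES_H = max(EF_B=16, EF_C=9) = 16; EF_H = 16+4 = 20
ES_I = max(EF_B=16, EF_C=9) = 16; EF_I = 16+14 = 30
ES_J = max(EF_E=6, EF_F=23, EF_G=20, EF_H=20, EF_I=30) = 30; EF_J = 30+3 = 33
Expected project duration μ = 33 hours. Critical path: A → B → I → J.

Variance along critical path = 2.778 + 1.000 + 9.000 + 1.778 = 14.556; σ = √14.556 = 3.815 hours.
Z = (25 − 33) / 3.815 = -2.097
P(T ≤ 25) = Φ(-2.097) ≈ 0.018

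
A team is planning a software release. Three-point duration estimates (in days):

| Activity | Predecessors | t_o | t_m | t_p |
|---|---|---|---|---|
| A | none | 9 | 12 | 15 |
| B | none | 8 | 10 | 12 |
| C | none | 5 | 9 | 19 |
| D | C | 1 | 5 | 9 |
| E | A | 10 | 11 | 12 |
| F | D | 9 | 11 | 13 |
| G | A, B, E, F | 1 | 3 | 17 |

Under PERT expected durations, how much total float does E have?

te_A = (9 + 4·12 + 15)/6 = 72/6 = 12
te_B = (8 + 4·10 + 12)/6 = 60/6 = 10
te_C = (5 + 4·9 + 19)/6 = 60/6 = 10
te_D = (1 + 4·5 + 9)/6 = 30/6 = 5
te_E = (10 + 4·11 + 12)/6 = 66/6 = 11
te_F = (9 + 4·11 + 13)/6 = 66/6 = 11
te_G = (1 + 4·3 + 17)/6 = 30/6 = 5

Forward pass:
ES_A = 0; EF_A = 12
ES_B = 0; EF_B = 10
ES_C = 0; EF_C = 10
ES_D = 10; EF_D = 10+5 = 15
ES_E = 12; EF_E = 12+11 = 23
ES_F = 15; EF_F = 15+11 = 26
ES_G = max(EF_A=12, EF_B=10, EF_E=23, EF_F=26) = 26; EF_G = 26+5 = 31
Expected project duration μ = 31 days. Critical path: C → D → F → G.

Backward pass:
LF_G = 31; LS_G = 31−5 = 26
LF_F = LS_G = 26; LS_F = 26−11 = 15
LF_E = LS_G = 26; LS_E = 26−11 = 15
LF_D = LS_F = 15; LS_D = 15−5 = 10
LF_C = LS_D = 10; LS_C = 10−10 = 0
LF_B = LS_G = 26; LS_B = 26−10 = 16
LF_A = min(LS_E=15, LS_G=26) = 15; LS_A = 15−12 = 3
Slack_E = LS_E − ES_E = 15 − 12 = 3

3 days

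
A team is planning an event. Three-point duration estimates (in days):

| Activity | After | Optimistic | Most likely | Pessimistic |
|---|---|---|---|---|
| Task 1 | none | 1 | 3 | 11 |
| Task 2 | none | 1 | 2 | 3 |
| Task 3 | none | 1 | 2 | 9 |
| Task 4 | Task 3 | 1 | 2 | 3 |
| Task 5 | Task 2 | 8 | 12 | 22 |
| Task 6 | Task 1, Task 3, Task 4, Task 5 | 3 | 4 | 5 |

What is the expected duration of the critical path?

te_Task 1 = (1 + 4·3 + 11)/6 = 24/6 = 4
te_Task 2 = (1 + 4·2 + 3)/6 = 12/6 = 2
te_Task 3 = (1 + 4·2 + 9)/6 = 18/6 = 3
te_Task 4 = (1 + 4·2 + 3)/6 = 12/6 = 2
te_Task 5 = (8 + 4·12 + 22)/6 = 78/6 = 13
te_Task 6 = (3 + 4·4 + 5)/6 = 24/6 = 4

Forward pass:
ES_Task 1 = 0; EF_Task 1 = 4
ES_Task 2 = 0; EF_Task 2 = 2
ES_Task 3 = 0; EF_Task 3 = 3
ES_Task 4 = 3; EF_Task 4 = 3+2 = 5
ES_Task 5 = 2; EF_Task 5 = 2+13 = 15
ES_Task 6 = max(EF_Task 1=4, EF_Task 3=3, EF_Task 4=5, EF_Task 5=15) = 15; EF_Task 6 = 15+4 = 19
Expected project duration μ = 19 days. Critical path: Task 2 → Task 5 → Task 6.

19 days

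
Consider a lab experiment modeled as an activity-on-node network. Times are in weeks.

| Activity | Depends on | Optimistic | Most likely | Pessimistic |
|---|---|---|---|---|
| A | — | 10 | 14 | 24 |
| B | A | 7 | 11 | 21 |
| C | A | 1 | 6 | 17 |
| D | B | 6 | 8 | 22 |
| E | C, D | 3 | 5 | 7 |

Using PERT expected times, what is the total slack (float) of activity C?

15 weeks

te_A = (10 + 4·14 + 24)/6 = 90/6 = 15
te_B = (7 + 4·11 + 21)/6 = 72/6 = 12
te_C = (1 + 4·6 + 17)/6 = 42/6 = 7
te_D = (6 + 4·8 + 22)/6 = 60/6 = 10
te_E = (3 + 4·5 + 7)/6 = 30/6 = 5

Forward pass:
ES_A = 0; EF_A = 15
ES_B = 15; EF_B = 15+12 = 27
ES_C = 15; EF_C = 15+7 = 22
ES_D = 27; EF_D = 27+10 = 37
ES_E = max(EF_C=22, EF_D=37) = 37; EF_E = 37+5 = 42
Expected project duration μ = 42 weeks. Critical path: A → B → D → E.

Backward pass:
LF_E = 42; LS_E = 42−5 = 37
LF_D = LS_E = 37; LS_D = 37−10 = 27
LF_C = LS_E = 37; LS_C = 37−7 = 30
LF_B = LS_D = 27; LS_B = 27−12 = 15
LF_A = min(LS_B=15, LS_C=30) = 15; LS_A = 15−15 = 0
Slack_C = LS_C − ES_C = 30 − 15 = 15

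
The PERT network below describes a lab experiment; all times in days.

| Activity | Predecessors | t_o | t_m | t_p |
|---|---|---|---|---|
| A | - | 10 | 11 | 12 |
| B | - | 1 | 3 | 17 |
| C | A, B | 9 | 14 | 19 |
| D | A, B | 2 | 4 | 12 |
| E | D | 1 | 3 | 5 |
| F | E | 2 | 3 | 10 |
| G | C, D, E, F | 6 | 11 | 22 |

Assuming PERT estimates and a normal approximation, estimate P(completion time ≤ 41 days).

te_A = (10 + 4·11 + 12)/6 = 66/6 = 11; σ²_A = ((12−10)/6)² = 0.111
te_B = (1 + 4·3 + 17)/6 = 30/6 = 5; σ²_B = ((17−1)/6)² = 7.111
te_C = (9 + 4·14 + 19)/6 = 84/6 = 14; σ²_C = ((19−9)/6)² = 2.778
te_D = (2 + 4·4 + 12)/6 = 30/6 = 5; σ²_D = ((12−2)/6)² = 2.778
te_E = (1 + 4·3 + 5)/6 = 18/6 = 3; σ²_E = ((5−1)/6)² = 0.444
te_F = (2 + 4·3 + 10)/6 = 24/6 = 4; σ²_F = ((10−2)/6)² = 1.778
te_G = (6 + 4·11 + 22)/6 = 72/6 = 12; σ²_G = ((22−6)/6)² = 7.111

Forward pass:
ES_A = 0; EF_A = 11
ES_B = 0; EF_B = 5
ES_C = max(EF_A=11, EF_B=5) = 11; EF_C = 11+14 = 25
ES_D = max(EF_A=11, EF_B=5) = 11; EF_D = 11+5 = 16
ES_E = 16; EF_E = 16+3 = 19
ES_F = 19; EF_F = 19+4 = 23
ES_G = max(EF_C=25, EF_D=16, EF_E=19, EF_F=23) = 25; EF_G = 25+12 = 37
Expected project duration μ = 37 days. Critical path: A → C → G.

Variance along critical path = 0.111 + 2.778 + 7.111 = 10.000; σ = √10.000 = 3.162 days.
Z = (41 − 37) / 3.162 = 1.265
P(T ≤ 41) = Φ(1.265) ≈ 0.897

0.897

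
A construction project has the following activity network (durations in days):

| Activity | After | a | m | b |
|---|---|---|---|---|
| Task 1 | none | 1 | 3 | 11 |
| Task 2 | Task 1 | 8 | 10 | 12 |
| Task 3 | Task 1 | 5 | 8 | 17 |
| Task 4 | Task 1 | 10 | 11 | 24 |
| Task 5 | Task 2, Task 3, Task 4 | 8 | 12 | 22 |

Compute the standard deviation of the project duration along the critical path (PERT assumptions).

3.70 days

te_Task 1 = (1 + 4·3 + 11)/6 = 24/6 = 4; σ²_Task 1 = ((11−1)/6)² = 2.778
te_Task 2 = (8 + 4·10 + 12)/6 = 60/6 = 10; σ²_Task 2 = ((12−8)/6)² = 0.444
te_Task 3 = (5 + 4·8 + 17)/6 = 54/6 = 9; σ²_Task 3 = ((17−5)/6)² = 4.000
te_Task 4 = (10 + 4·11 + 24)/6 = 78/6 = 13; σ²_Task 4 = ((24−10)/6)² = 5.444
te_Task 5 = (8 + 4·12 + 22)/6 = 78/6 = 13; σ²_Task 5 = ((22−8)/6)² = 5.444

Forward pass:
ES_Task 1 = 0; EF_Task 1 = 4
ES_Task 2 = 4; EF_Task 2 = 4+10 = 14
ES_Task 3 = 4; EF_Task 3 = 4+9 = 13
ES_Task 4 = 4; EF_Task 4 = 4+13 = 17
ES_Task 5 = max(EF_Task 2=14, EF_Task 3=13, EF_Task 4=17) = 17; EF_Task 5 = 17+13 = 30
Expected project duration μ = 30 days. Critical path: Task 1 → Task 4 → Task 5.

Variance along critical path = 2.778 + 5.444 + 5.444 = 13.667
σ = √13.667 = 3.697 days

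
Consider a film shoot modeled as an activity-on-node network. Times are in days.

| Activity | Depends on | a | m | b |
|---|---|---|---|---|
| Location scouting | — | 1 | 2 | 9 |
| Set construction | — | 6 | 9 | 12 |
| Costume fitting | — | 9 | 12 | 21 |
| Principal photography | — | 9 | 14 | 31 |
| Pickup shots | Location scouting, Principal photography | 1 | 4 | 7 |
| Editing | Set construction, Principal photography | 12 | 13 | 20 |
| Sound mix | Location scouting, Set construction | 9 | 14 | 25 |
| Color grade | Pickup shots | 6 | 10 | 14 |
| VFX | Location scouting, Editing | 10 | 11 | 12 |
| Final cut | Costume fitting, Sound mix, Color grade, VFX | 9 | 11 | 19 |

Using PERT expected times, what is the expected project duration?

te_Location scouting = (1 + 4·2 + 9)/6 = 18/6 = 3
te_Set construction = (6 + 4·9 + 12)/6 = 54/6 = 9
te_Costume fitting = (9 + 4·12 + 21)/6 = 78/6 = 13
te_Principal photography = (9 + 4·14 + 31)/6 = 96/6 = 16
te_Pickup shots = (1 + 4·4 + 7)/6 = 24/6 = 4
te_Editing = (12 + 4·13 + 20)/6 = 84/6 = 14
te_Sound mix = (9 + 4·14 + 25)/6 = 90/6 = 15
te_Color grade = (6 + 4·10 + 14)/6 = 60/6 = 10
te_VFX = (10 + 4·11 + 12)/6 = 66/6 = 11
te_Final cut = (9 + 4·11 + 19)/6 = 72/6 = 12

Forward pass:
ES_Location scouting = 0; EF_Location scouting = 3
ES_Set construction = 0; EF_Set construction = 9
ES_Costume fitting = 0; EF_Costume fitting = 13
ES_Principal photography = 0; EF_Principal photography = 16
ES_Pickup shots = max(EF_Location scouting=3, EF_Principal photography=16) = 16; EF_Pickup shots = 16+4 = 20
ES_Editing = max(EF_Set construction=9, EF_Principal photography=16) = 16; EF_Editing = 16+14 = 30
ES_Sound mix = max(EF_Location scouting=3, EF_Set construction=9) = 9; EF_Sound mix = 9+15 = 24
ES_Color grade = 20; EF_Color grade = 20+10 = 30
ES_VFX = max(EF_Location scouting=3, EF_Editing=30) = 30; EF_VFX = 30+11 = 41
ES_Final cut = max(EF_Costume fitting=13, EF_Sound mix=24, EF_Color grade=30, EF_VFX=41) = 41; EF_Final cut = 41+12 = 53
Expected project duration μ = 53 days. Critical path: Principal photography → Editing → VFX → Final cut.

53 days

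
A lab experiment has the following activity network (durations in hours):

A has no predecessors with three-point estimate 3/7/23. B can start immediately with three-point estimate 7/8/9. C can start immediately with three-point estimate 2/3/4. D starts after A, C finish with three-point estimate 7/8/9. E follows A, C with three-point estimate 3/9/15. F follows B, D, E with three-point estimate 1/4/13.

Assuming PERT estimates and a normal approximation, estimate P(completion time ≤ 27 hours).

0.820

te_A = (3 + 4·7 + 23)/6 = 54/6 = 9; σ²_A = ((23−3)/6)² = 11.111
te_B = (7 + 4·8 + 9)/6 = 48/6 = 8; σ²_B = ((9−7)/6)² = 0.111
te_C = (2 + 4·3 + 4)/6 = 18/6 = 3; σ²_C = ((4−2)/6)² = 0.111
te_D = (7 + 4·8 + 9)/6 = 48/6 = 8; σ²_D = ((9−7)/6)² = 0.111
te_E = (3 + 4·9 + 15)/6 = 54/6 = 9; σ²_E = ((15−3)/6)² = 4.000
te_F = (1 + 4·4 + 13)/6 = 30/6 = 5; σ²_F = ((13−1)/6)² = 4.000

Forward pass:
ES_A = 0; EF_A = 9
ES_B = 0; EF_B = 8
ES_C = 0; EF_C = 3
ES_D = max(EF_A=9, EF_C=3) = 9; EF_D = 9+8 = 17
ES_E = max(EF_A=9, EF_C=3) = 9; EF_E = 9+9 = 18
ES_F = max(EF_B=8, EF_D=17, EF_E=18) = 18; EF_F = 18+5 = 23
Expected project duration μ = 23 hours. Critical path: A → E → F.

Variance along critical path = 11.111 + 4.000 + 4.000 = 19.111; σ = √19.111 = 4.372 hours.
Z = (27 − 23) / 4.372 = 0.915
P(T ≤ 27) = Φ(0.915) ≈ 0.820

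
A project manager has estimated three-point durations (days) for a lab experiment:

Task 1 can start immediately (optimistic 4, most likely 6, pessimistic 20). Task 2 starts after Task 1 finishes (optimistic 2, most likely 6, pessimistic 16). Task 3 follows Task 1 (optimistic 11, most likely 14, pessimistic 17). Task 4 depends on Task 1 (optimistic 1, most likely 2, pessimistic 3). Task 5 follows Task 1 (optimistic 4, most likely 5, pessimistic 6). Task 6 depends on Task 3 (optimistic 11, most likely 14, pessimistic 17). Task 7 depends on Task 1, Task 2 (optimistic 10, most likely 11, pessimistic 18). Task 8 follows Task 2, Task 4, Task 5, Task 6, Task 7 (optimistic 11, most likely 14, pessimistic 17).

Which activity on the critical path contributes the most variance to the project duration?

te_Task 1 = (4 + 4·6 + 20)/6 = 48/6 = 8; σ²_Task 1 = ((20−4)/6)² = 7.111
te_Task 2 = (2 + 4·6 + 16)/6 = 42/6 = 7; σ²_Task 2 = ((16−2)/6)² = 5.444
te_Task 3 = (11 + 4·14 + 17)/6 = 84/6 = 14; σ²_Task 3 = ((17−11)/6)² = 1.000
te_Task 4 = (1 + 4·2 + 3)/6 = 12/6 = 2; σ²_Task 4 = ((3−1)/6)² = 0.111
te_Task 5 = (4 + 4·5 + 6)/6 = 30/6 = 5; σ²_Task 5 = ((6−4)/6)² = 0.111
te_Task 6 = (11 + 4·14 + 17)/6 = 84/6 = 14; σ²_Task 6 = ((17−11)/6)² = 1.000
te_Task 7 = (10 + 4·11 + 18)/6 = 72/6 = 12; σ²_Task 7 = ((18−10)/6)² = 1.778
te_Task 8 = (11 + 4·14 + 17)/6 = 84/6 = 14; σ²_Task 8 = ((17−11)/6)² = 1.000

Forward pass:
ES_Task 1 = 0; EF_Task 1 = 8
ES_Task 2 = 8; EF_Task 2 = 8+7 = 15
ES_Task 3 = 8; EF_Task 3 = 8+14 = 22
ES_Task 4 = 8; EF_Task 4 = 8+2 = 10
ES_Task 5 = 8; EF_Task 5 = 8+5 = 13
ES_Task 6 = 22; EF_Task 6 = 22+14 = 36
ES_Task 7 = max(EF_Task 1=8, EF_Task 2=15) = 15; EF_Task 7 = 15+12 = 27
ES_Task 8 = max(EF_Task 2=15, EF_Task 4=10, EF_Task 5=13, EF_Task 6=36, EF_Task 7=27) = 36; EF_Task 8 = 36+14 = 50
Expected project duration μ = 50 days. Critical path: Task 1 → Task 3 → Task 6 → Task 8.

Variances on critical path: σ²_Task 1=7.111, σ²_Task 3=1.000, σ²_Task 6=1.000, σ²_Task 8=1.000.
Largest is σ²_Task 1 = 7.111.

Task 1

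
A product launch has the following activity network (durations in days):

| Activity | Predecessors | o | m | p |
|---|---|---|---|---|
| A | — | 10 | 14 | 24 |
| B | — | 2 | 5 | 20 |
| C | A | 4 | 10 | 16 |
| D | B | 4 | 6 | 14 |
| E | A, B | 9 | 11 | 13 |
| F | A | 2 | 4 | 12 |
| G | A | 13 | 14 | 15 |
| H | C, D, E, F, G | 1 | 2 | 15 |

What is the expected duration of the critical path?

te_A = (10 + 4·14 + 24)/6 = 90/6 = 15
te_B = (2 + 4·5 + 20)/6 = 42/6 = 7
te_C = (4 + 4·10 + 16)/6 = 60/6 = 10
te_D = (4 + 4·6 + 14)/6 = 42/6 = 7
te_E = (9 + 4·11 + 13)/6 = 66/6 = 11
te_F = (2 + 4·4 + 12)/6 = 30/6 = 5
te_G = (13 + 4·14 + 15)/6 = 84/6 = 14
te_H = (1 + 4·2 + 15)/6 = 24/6 = 4

Forward pass:
ES_A = 0; EF_A = 15
ES_B = 0; EF_B = 7
ES_C = 15; EF_C = 15+10 = 25
ES_D = 7; EF_D = 7+7 = 14
ES_E = max(EF_A=15, EF_B=7) = 15; EF_E = 15+11 = 26
ES_F = 15; EF_F = 15+5 = 20
ES_G = 15; EF_G = 15+14 = 29
ES_H = max(EF_C=25, EF_D=14, EF_E=26, EF_F=20, EF_G=29) = 29; EF_H = 29+4 = 33
Expected project duration μ = 33 days. Critical path: A → G → H.

33 days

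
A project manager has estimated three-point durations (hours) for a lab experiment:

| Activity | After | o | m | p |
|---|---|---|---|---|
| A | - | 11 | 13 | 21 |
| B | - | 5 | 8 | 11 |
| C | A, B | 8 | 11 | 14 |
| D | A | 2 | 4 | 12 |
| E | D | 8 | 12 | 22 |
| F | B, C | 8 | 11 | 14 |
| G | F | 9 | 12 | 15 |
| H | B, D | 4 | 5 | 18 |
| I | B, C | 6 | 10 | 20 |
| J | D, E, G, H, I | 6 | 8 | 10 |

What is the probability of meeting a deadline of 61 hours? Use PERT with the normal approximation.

te_A = (11 + 4·13 + 21)/6 = 84/6 = 14; σ²_A = ((21−11)/6)² = 2.778
te_B = (5 + 4·8 + 11)/6 = 48/6 = 8; σ²_B = ((11−5)/6)² = 1.000
te_C = (8 + 4·11 + 14)/6 = 66/6 = 11; σ²_C = ((14−8)/6)² = 1.000
te_D = (2 + 4·4 + 12)/6 = 30/6 = 5; σ²_D = ((12−2)/6)² = 2.778
te_E = (8 + 4·12 + 22)/6 = 78/6 = 13; σ²_E = ((22−8)/6)² = 5.444
te_F = (8 + 4·11 + 14)/6 = 66/6 = 11; σ²_F = ((14−8)/6)² = 1.000
te_G = (9 + 4·12 + 15)/6 = 72/6 = 12; σ²_G = ((15−9)/6)² = 1.000
te_H = (4 + 4·5 + 18)/6 = 42/6 = 7; σ²_H = ((18−4)/6)² = 5.444
te_I = (6 + 4·10 + 20)/6 = 66/6 = 11; σ²_I = ((20−6)/6)² = 5.444
te_J = (6 + 4·8 + 10)/6 = 48/6 = 8; σ²_J = ((10−6)/6)² = 0.444

Forward pass:
ES_A = 0; EF_A = 14
ES_B = 0; EF_B = 8
ES_C = max(EF_A=14, EF_B=8) = 14; EF_C = 14+11 = 25
ES_D = 14; EF_D = 14+5 = 19
ES_E = 19; EF_E = 19+13 = 32
ES_F = max(EF_B=8, EF_C=25) = 25; EF_F = 25+11 = 36
ES_G = 36; EF_G = 36+12 = 48
ES_H = max(EF_B=8, EF_D=19) = 19; EF_H = 19+7 = 26
ES_I = max(EF_B=8, EF_C=25) = 25; EF_I = 25+11 = 36
ES_J = max(EF_D=19, EF_E=32, EF_G=48, EF_H=26, EF_I=36) = 48; EF_J = 48+8 = 56
Expected project duration μ = 56 hours. Critical path: A → C → F → G → J.

Variance along critical path = 2.778 + 1.000 + 1.000 + 1.000 + 0.444 = 6.222; σ = √6.222 = 2.494 hours.
Z = (61 − 56) / 2.494 = 2.004
P(T ≤ 61) = Φ(2.004) ≈ 0.977

0.977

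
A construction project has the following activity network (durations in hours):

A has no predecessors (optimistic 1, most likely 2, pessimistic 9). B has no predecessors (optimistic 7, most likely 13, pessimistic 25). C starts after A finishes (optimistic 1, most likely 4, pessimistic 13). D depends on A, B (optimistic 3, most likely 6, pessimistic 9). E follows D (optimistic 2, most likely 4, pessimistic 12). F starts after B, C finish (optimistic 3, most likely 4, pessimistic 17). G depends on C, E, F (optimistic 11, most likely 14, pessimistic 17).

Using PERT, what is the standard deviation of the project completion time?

3.71 hours

te_A = (1 + 4·2 + 9)/6 = 18/6 = 3; σ²_A = ((9−1)/6)² = 1.778
te_B = (7 + 4·13 + 25)/6 = 84/6 = 14; σ²_B = ((25−7)/6)² = 9.000
te_C = (1 + 4·4 + 13)/6 = 30/6 = 5; σ²_C = ((13−1)/6)² = 4.000
te_D = (3 + 4·6 + 9)/6 = 36/6 = 6; σ²_D = ((9−3)/6)² = 1.000
te_E = (2 + 4·4 + 12)/6 = 30/6 = 5; σ²_E = ((12−2)/6)² = 2.778
te_F = (3 + 4·4 + 17)/6 = 36/6 = 6; σ²_F = ((17−3)/6)² = 5.444
te_G = (11 + 4·14 + 17)/6 = 84/6 = 14; σ²_G = ((17−11)/6)² = 1.000

Forward pass:
ES_A = 0; EF_A = 3
ES_B = 0; EF_B = 14
ES_C = 3; EF_C = 3+5 = 8
ES_D = max(EF_A=3, EF_B=14) = 14; EF_D = 14+6 = 20
ES_E = 20; EF_E = 20+5 = 25
ES_F = max(EF_B=14, EF_C=8) = 14; EF_F = 14+6 = 20
ES_G = max(EF_C=8, EF_E=25, EF_F=20) = 25; EF_G = 25+14 = 39
Expected project duration μ = 39 hours. Critical path: B → D → E → G.

Variance along critical path = 9.000 + 1.000 + 2.778 + 1.000 = 13.778
σ = √13.778 = 3.712 hours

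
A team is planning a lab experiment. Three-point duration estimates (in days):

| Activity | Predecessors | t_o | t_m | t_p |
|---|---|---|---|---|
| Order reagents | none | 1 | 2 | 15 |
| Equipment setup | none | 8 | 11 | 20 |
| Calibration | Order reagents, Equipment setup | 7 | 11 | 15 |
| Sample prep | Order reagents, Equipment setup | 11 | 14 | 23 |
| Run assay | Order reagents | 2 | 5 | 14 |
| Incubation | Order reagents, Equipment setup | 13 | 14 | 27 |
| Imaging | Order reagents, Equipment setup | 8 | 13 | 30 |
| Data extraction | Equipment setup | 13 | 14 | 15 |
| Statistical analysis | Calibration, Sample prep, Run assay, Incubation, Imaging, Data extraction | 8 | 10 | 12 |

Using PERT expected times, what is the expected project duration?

38 days

te_Order reagents = (1 + 4·2 + 15)/6 = 24/6 = 4
te_Equipment setup = (8 + 4·11 + 20)/6 = 72/6 = 12
te_Calibration = (7 + 4·11 + 15)/6 = 66/6 = 11
te_Sample prep = (11 + 4·14 + 23)/6 = 90/6 = 15
te_Run assay = (2 + 4·5 + 14)/6 = 36/6 = 6
te_Incubation = (13 + 4·14 + 27)/6 = 96/6 = 16
te_Imaging = (8 + 4·13 + 30)/6 = 90/6 = 15
te_Data extraction = (13 + 4·14 + 15)/6 = 84/6 = 14
te_Statistical analysis = (8 + 4·10 + 12)/6 = 60/6 = 10

Forward pass:
ES_Order reagents = 0; EF_Order reagents = 4
ES_Equipment setup = 0; EF_Equipment setup = 12
ES_Calibration = max(EF_Order reagents=4, EF_Equipment setup=12) = 12; EF_Calibration = 12+11 = 23
ES_Sample prep = max(EF_Order reagents=4, EF_Equipment setup=12) = 12; EF_Sample prep = 12+15 = 27
ES_Run assay = 4; EF_Run assay = 4+6 = 10
ES_Incubation = max(EF_Order reagents=4, EF_Equipment setup=12) = 12; EF_Incubation = 12+16 = 28
ES_Imaging = max(EF_Order reagents=4, EF_Equipment setup=12) = 12; EF_Imaging = 12+15 = 27
ES_Data extraction = 12; EF_Data extraction = 12+14 = 26
ES_Statistical analysis = max(EF_Calibration=23, EF_Sample prep=27, EF_Run assay=10, EF_Incubation=28, EF_Imaging=27, EF_Data extraction=26) = 28; EF_Statistical analysis = 28+10 = 38
Expected project duration μ = 38 days. Critical path: Equipment setup → Incubation → Statistical analysis.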